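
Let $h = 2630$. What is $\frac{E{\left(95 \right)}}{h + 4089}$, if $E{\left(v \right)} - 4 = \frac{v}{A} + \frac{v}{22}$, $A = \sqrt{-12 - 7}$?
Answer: $\frac{183}{147818} - \frac{5 i \sqrt{19}}{6719} \approx 0.001238 - 0.0032437 i$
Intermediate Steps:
$A = i \sqrt{19}$ ($A = \sqrt{-19} = i \sqrt{19} \approx 4.3589 i$)
$E{\left(v \right)} = 4 + \frac{v}{22} - \frac{i v \sqrt{19}}{19}$ ($E{\left(v \right)} = 4 + \left(\frac{v}{i \sqrt{19}} + \frac{v}{22}\right) = 4 + \left(v \left(- \frac{i \sqrt{19}}{19}\right) + v \frac{1}{22}\right) = 4 + \left(- \frac{i v \sqrt{19}}{19} + \frac{v}{22}\right) = 4 + \left(\frac{v}{22} - \frac{i v \sqrt{19}}{19}\right) = 4 + \frac{v}{22} - \frac{i v \sqrt{19}}{19}$)
$\frac{E{\left(95 \right)}}{h + 4089} = \frac{4 + \frac{1}{22} \cdot 95 - \frac{1}{19} i 95 \sqrt{19}}{2630 + 4089} = \frac{4 + \frac{95}{22} - 5 i \sqrt{19}}{6719} = \left(\frac{183}{22} - 5 i \sqrt{19}\right) \frac{1}{6719} = \frac{183}{147818} - \frac{5 i \sqrt{19}}{6719}$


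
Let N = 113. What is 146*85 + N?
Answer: 12523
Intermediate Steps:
146*85 + N = 146*85 + 113 = 12410 + 113 = 12523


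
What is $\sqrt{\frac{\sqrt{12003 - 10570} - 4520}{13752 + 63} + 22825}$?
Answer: $\frac{\sqrt{484020582425 + 1535 \sqrt{1433}}}{4605} \approx 151.08$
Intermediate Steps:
$\sqrt{\frac{\sqrt{12003 - 10570} - 4520}{13752 + 63} + 22825} = \sqrt{\frac{\sqrt{1433} - 4520}{13815} + 22825} = \sqrt{\left(-4520 + \sqrt{1433}\right) \frac{1}{13815} + 22825} = \sqrt{\left(- \frac{904}{2763} + \frac{\sqrt{1433}}{13815}\right) + 22825} = \sqrt{\frac{63064571}{2763} + \frac{\sqrt{1433}}{13815}}$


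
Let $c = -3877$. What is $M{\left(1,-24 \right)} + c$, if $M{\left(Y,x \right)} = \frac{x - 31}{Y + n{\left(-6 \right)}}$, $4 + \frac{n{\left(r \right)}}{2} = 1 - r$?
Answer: $- \frac{27194}{7} \approx -3884.9$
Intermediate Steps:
$n{\left(r \right)} = -6 - 2 r$ ($n{\left(r \right)} = -8 + 2 \left(1 - r\right) = -8 - \left(-2 + 2 r\right) = -6 - 2 r$)
$M{\left(Y,x \right)} = \frac{-31 + x}{6 + Y}$ ($M{\left(Y,x \right)} = \frac{x - 31}{Y - -6} = \frac{-31 + x}{Y + \left(-6 + 12\right)} = \frac{-31 + x}{Y + 6} = \frac{-31 + x}{6 + Y}$)
$M{\left(1,-24 \right)} + c = \frac{-31 - 24}{6 + 1} - 3877 = \frac{1}{7} \left(-55\right) - 3877 = - \frac{55}{7} - 3877 = - \frac{27194}{7}$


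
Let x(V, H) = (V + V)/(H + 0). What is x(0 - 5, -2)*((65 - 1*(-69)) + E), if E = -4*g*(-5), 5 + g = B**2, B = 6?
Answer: 3770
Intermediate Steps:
x(V, H) = 2*V/H (x(V, H) = (2*V)/H = 2*V/H)
g = 31 (g = -5 + 6**2 = -5 + 36 = 31)
E = 620 (E = -4*31*(-5) = -124*(-5) = 620)
x(0 - 5, -2)*((65 - 1*(-69)) + E) = (2*(0 - 5)/(-2))*((65 - 1*(-69)) + 620) = (2*(-5)*(-1/2))*((65 + 69) + 620) = 5*(134 + 620) = 5*754 = 3770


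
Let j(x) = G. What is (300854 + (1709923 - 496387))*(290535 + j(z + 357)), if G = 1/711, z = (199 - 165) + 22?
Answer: 312828126854540/711 ≈ 4.3998e+11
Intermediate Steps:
z = 56 (z = 34 + 22 = 56)
G = 1/711 ≈ 0.0014065
j(x) = 1/711
(300854 + (1709923 - 496387))*(290535 + j(z + 357)) = (300854 + (1709923 - 496387))*(290535 + 1/711) = (300854 + 1213536)*(206570386/711) = 1514390*(206570386/711) = 312828126854540/711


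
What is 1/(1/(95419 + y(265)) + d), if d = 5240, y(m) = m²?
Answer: 165644/867974561 ≈ 0.00019084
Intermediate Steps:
1/(1/(95419 + y(265)) + d) = 1/(1/(95419 + 265²) + 5240) = 1/(1/(95419 + 70225) + 5240) = 1/(1/165644 + 5240) = 1/(867974561/165644) = 165644/867974561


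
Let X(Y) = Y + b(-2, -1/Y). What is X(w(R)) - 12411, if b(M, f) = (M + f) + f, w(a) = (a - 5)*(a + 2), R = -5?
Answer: -185746/15 ≈ -12383.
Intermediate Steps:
w(a) = (-5 + a)*(2 + a)
b(M, f) = M + 2*f
X(Y) = -2 + Y - 2/Y (X(Y) = Y + (-2 + 2*(-1/Y)) = Y + (-2 - 2/Y) = -2 + Y - 2/Y)
X(w(R)) - 12411 = (-2 + (-10 + (-5)**2 - 3*(-5)) - 2/(-10 + (-5)**2 - 3*(-5))) - 12411 = (-2 + (-10 + 25 + 15) - 2/(-10 + 25 + 15)) - 12411 = (-2 + 30 - 2/30) - 12411 = (-2 + 30 - 2*1/30) - 12411 = (-2 + 30 - 1/15) - 12411 = 419/15 - 12411 = -185746/15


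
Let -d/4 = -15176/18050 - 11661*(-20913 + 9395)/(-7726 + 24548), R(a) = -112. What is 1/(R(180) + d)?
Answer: -5839175/187120560156 ≈ -3.1205e-5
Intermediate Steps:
d = -186466572556/5839175 (d = -4*(-15176/18050 - 11661*(-20913 + 9395)/(-7726 + 24548)) = -4*(-15176*1/18050 - 11661/(16822/(-11518))) = -4*(-7588/9025 - 11661/(16822*(-1/11518))) = -4*(-7588/9025 - 11661/(-647/443)) = -4*(-7588/9025 - 11661*(-443/647)) = -4*(-7588/9025 + 5165823/647) = -4*46616643139/5839175 = -186466572556/5839175 ≈ -31934.)
1/(R(180) + d) = 1/(-112 - 186466572556/5839175) = 1/(-187120560156/5839175) = -5839175/187120560156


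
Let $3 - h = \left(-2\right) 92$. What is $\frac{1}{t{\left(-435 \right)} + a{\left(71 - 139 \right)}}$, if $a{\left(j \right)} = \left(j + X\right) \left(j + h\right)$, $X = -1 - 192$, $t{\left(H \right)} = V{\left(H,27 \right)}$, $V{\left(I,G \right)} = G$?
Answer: $- \frac{1}{31032} \approx -3.2225 \cdot 10^{-5}$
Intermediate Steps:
$t{\left(H \right)} = 27$
$h = 187$ ($h = 3 - \left(-2\right) 92 = 3 - -184 = 3 + 184 = 187$)
$X = -193$ ($X = -1 - 192 = -193$)
$a{\left(j \right)} = \left(-193 + j\right) \left(187 + j\right)$ ($a{\left(j \right)} = \left(j - 193\right) \left(j + 187\right) = \left(-193 + j\right) \left(187 + j\right)$)
$\frac{1}{t{\left(-435 \right)} + a{\left(71 - 139 \right)}} = \frac{1}{27 - \left(36091 - \left(71 - 139\right)^{2} + 6 \left(71 - 139\right)\right)} = \frac{1}{27 - \left(35683 - 4624\right)} = \frac{1}{27 + \left(-36091 + 4624 + 408\right)} = \frac{1}{27 - 31059} = \frac{1}{-31032} = - \frac{1}{31032}$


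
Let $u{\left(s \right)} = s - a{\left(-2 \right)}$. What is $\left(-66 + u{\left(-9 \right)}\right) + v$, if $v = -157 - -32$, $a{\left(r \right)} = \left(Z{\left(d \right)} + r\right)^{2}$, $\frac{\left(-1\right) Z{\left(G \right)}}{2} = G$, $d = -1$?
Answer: $-200$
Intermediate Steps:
$Z{\left(G \right)} = - 2 G$
$a{\left(r \right)} = \left(2 + r\right)^{2}$ ($a{\left(r \right)} = \left(\left(-2\right) \left(-1\right) + r\right)^{2} = \left(2 + r\right)^{2}$)
$v = -125$ ($v = -157 + 32 = -125$)
$u{\left(s \right)} = s$ ($u{\left(s \right)} = s - \left(2 - 2\right)^{2} = s - 0^{2} = s - 0 = s + 0 = s$)
$\left(-66 + u{\left(-9 \right)}\right) + v = \left(-66 - 9\right) - 125 = -75 - 125 = -200$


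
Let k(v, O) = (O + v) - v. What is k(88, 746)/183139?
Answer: 746/183139 ≈ 0.0040734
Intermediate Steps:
k(v, O) = O
k(88, 746)/183139 = 746/183139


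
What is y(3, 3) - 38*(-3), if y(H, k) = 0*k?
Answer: 114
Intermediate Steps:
y(H, k) = 0
y(3, 3) - 38*(-3) = 0 - 38*(-3) = 0 + 114 = 114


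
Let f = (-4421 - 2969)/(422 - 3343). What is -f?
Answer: -7390/2921 ≈ -2.5300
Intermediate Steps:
f = 7390/2921 (f = -7390/(-2921) = -7390*(-1/2921) = 7390/2921 ≈ 2.5300)
-f = -1*7390/2921 = -7390/2921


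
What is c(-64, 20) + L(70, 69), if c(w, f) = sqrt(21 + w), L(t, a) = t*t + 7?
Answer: 4907 + I*sqrt(43) ≈ 4907.0 + 6.5574*I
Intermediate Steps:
L(t, a) = 7 + t**2 (L(t, a) = t**2 + 7 = 7 + t**2)
c(-64, 20) + L(70, 69) = sqrt(21 - 64) + (7 + 70**2) = sqrt(-43) + (7 + 4900) = I*sqrt(43) + 4907 = 4907 + I*sqrt(43)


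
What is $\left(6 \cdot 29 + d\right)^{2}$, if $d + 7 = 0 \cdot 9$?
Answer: $27889$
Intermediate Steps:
$d = -7$ ($d = -7 + 0 \cdot 9 = -7 + 0 = -7$)
$\left(6 \cdot 29 + d\right)^{2} = \left(6 \cdot 29 - 7\right)^{2} = \left(174 - 7\right)^{2} = 167^{2} = 27889$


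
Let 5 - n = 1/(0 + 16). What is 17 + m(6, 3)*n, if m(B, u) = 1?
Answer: 351/16 ≈ 21.938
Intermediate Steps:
n = 79/16 (n = 5 - 1/(0 + 16) = 5 - 1/16 = 79/16 ≈ 4.9375)
17 + m(6, 3)*n = 17 + 1*(79/16) = 17 + 79/16 = 351/16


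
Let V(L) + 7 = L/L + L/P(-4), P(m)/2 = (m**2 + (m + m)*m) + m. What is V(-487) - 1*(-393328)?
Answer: 34611849/88 ≈ 3.9332e+5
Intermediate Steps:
P(m) = 2*m + 6*m**2 (P(m) = 2*((m**2 + (m + m)*m) + m) = 2*((m**2 + (2*m)*m) + m) = 2*((m**2 + 2*m**2) + m) = 2*(3*m**2 + m) = 2*(m + 3*m**2) = 2*m + 6*m**2)
V(L) = -6 + L/88 (V(L) = -7 + (L/L + L/((2*(-4)*(1 + 3*(-4))))) = -7 + (1 + L/((2*(-4)*(1 - 12)))) = -7 + (1 + L/((2*(-4)*(-11)))) = -7 + (1 + L/88) = -6 + L/88)
V(-487) - 1*(-393328) = (-6 + (1/88)*(-487)) - 1*(-393328) = (-6 - 487/88) + 393328 = -1015/88 + 393328 = 34611849/88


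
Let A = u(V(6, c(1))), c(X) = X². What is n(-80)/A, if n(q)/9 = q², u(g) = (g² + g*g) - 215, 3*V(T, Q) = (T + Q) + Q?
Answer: -518400/1807 ≈ -286.88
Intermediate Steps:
V(T, Q) = T/3 + 2*Q/3 (V(T, Q) = ((T + Q) + Q)/3 = ((Q + T) + Q)/3 = (T + 2*Q)/3 = T/3 + 2*Q/3)
u(g) = -215 + 2*g² (u(g) = (g² + g²) - 215 = 2*g² - 215 = -215 + 2*g²)
A = -1807/9 (A = -215 + 2*((⅓)*6 + (⅔)*1²)² = -215 + 2*(2 + (⅔)*1)² = -215 + 2*(2 + ⅔)² = -215 + 2*(8/3)² = -215 + 2*(64/9) = -215 + 128/9 = -1807/9 ≈ -200.78)
n(q) = 9*q²
n(-80)/A = (9*(-80)²)/(-1807/9) = (9*6400)*(-9/1807) = 57600*(-9/1807) = -518400/1807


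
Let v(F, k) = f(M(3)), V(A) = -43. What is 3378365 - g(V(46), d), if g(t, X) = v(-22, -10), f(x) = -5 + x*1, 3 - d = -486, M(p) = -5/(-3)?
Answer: 10135105/3 ≈ 3.3784e+6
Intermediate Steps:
M(p) = 5/3 (M(p) = -5*(-⅓) = 5/3)
d = 489 (d = 3 - 1*(-486) = 3 + 486 = 489)
f(x) = -5 + x
v(F, k) = -10/3 (v(F, k) = -5 + 5/3 = -10/3)
g(t, X) = -10/3
3378365 - g(V(46), d) = 3378365 - 1*(-10/3) = 3378365 + 10/3 = 10135105/3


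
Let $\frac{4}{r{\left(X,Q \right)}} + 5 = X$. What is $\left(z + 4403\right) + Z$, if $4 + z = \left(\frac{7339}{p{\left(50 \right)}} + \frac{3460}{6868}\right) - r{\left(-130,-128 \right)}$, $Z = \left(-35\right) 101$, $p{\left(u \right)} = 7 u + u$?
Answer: $\frac{16371790541}{18543600} \approx 882.88$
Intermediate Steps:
$p{\left(u \right)} = 8 u$
$r{\left(X,Q \right)} = \frac{4}{-5 + X}$
$Z = -3535$
$z = \frac{275945741}{18543600}$ ($z = -4 + \left(\left(\frac{7339}{8 \cdot 50} + \frac{3460}{6868}\right) - \frac{4}{-5 - 130}\right) = -4 - \left(- \frac{865}{1717} - \frac{7339}{400} - \frac{4}{135}\right) = -4 + \left(\left(7339 \cdot \frac{1}{400} + \frac{865}{1717}\right) - 4 \left(- \frac{1}{135}\right)\right) = -4 + \left(\left(\frac{7339}{400} + \frac{865}{1717}\right) - - \frac{4}{135}\right) = -4 + \left(\frac{12947063}{686800} + \frac{4}{135}\right) = -4 + \frac{350120141}{18543600} = \frac{275945741}{18543600} \approx 14.881$)
$\left(z + 4403\right) + Z = \left(\frac{275945741}{18543600} + 4403\right) - 3535 = \frac{81923416541}{18543600} - 3535 = \frac{16371790541}{18543600}$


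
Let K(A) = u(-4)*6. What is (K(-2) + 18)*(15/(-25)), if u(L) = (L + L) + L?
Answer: 162/5 ≈ 32.400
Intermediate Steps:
u(L) = 3*L (u(L) = 2*L + L = 3*L)
K(A) = -72 (K(A) = (3*(-4))*6 = -12*6 = -72)
(K(-2) + 18)*(15/(-25)) = (-72 + 18)*(15/(-25)) = -810*(-1)/25 = -54*(-⅗) = 162/5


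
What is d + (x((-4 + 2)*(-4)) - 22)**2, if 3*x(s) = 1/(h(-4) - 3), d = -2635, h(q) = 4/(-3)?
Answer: -362946/169 ≈ -2147.6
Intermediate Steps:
h(q) = -4/3 (h(q) = 4*(-1/3) = -4/3)
x(s) = -1/13 (x(s) = 1/(3*(-4/3 - 3)) = 1/(3*(-13/3)) = (1/3)*(-3/13) = -1/13)
d + (x((-4 + 2)*(-4)) - 22)**2 = -2635 + (-1/13 - 22)**2 = -2635 + (-287/13)**2 = -2635 + 82369/169 = -362946/169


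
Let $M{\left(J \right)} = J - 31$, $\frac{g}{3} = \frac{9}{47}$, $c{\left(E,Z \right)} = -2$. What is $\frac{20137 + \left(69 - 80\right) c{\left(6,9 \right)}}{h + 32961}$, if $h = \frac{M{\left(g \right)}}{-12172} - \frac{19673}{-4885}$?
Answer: $\frac{28168476512030}{46062536115411} \approx 0.61153$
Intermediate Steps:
$g = \frac{27}{47}$ ($g = 3 \cdot \frac{9}{47} = \frac{27}{47} \approx 0.57447$)
$M{\left(J \right)} = -31 + J$
$h = \frac{5630797041}{1397315170}$ ($h = \frac{-31 + \frac{27}{47}}{-12172} - \frac{19673}{-4885} = \left(- \frac{1430}{47}\right) \left(- \frac{1}{12172}\right) - - \frac{19673}{4885} = \frac{715}{286042} + \frac{19673}{4885} = \frac{5630797041}{1397315170} \approx 4.0297$)
$\frac{20137 + \left(69 - 80\right) c{\left(6,9 \right)}}{h + 32961} = \frac{20137 + \left(69 - 80\right) \left(-2\right)}{\frac{5630797041}{1397315170} + 32961} = \frac{20137 - -22}{\frac{46062536115411}{1397315170}} = \left(20137 + 22\right) \frac{1397315170}{46062536115411} = 20159 \cdot \frac{1397315170}{46062536115411} = \frac{28168476512030}{46062536115411}$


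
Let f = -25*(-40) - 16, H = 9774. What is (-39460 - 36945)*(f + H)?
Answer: -821964990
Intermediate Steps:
f = 984 (f = 1000 - 16 = 984)
(-39460 - 36945)*(f + H) = (-39460 - 36945)*(984 + 9774) = -76405*10758 = -821964990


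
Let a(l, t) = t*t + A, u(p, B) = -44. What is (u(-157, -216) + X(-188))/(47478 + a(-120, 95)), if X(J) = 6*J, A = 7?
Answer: -586/28255 ≈ -0.020740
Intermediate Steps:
a(l, t) = 7 + t² (a(l, t) = t*t + 7 = t² + 7 = 7 + t²)
(u(-157, -216) + X(-188))/(47478 + a(-120, 95)) = (-44 + 6*(-188))/(47478 + (7 + 95²)) = (-44 - 1128)/(47478 + (7 + 9025)) = -1172/(47478 + 9032) = -1172/56510 = -1172*1/56510 = -586/28255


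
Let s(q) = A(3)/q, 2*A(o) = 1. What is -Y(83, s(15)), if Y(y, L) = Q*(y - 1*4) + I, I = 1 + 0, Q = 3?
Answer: -238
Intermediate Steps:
A(o) = 1/2 (A(o) = (1/2)*1 = 1/2)
s(q) = 1/(2*q)
I = 1
Y(y, L) = -11 + 3*y (Y(y, L) = 3*(y - 1*4) + 1 = 3*(y - 4) + 1 = 3*(-4 + y) + 1 = (-12 + 3*y) + 1 = -11 + 3*y)
-Y(83, s(15)) = -(-11 + 3*83) = -(-11 + 249) = -1*238 = -238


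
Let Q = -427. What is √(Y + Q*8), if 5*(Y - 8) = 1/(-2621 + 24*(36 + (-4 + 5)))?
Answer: I*√255880231465/8665 ≈ 58.378*I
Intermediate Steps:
Y = 69319/8665 (Y = 8 + 1/(5*(-2621 + 24*(36 + (-4 + 5)))) = 8 + 1/(5*(-2621 + 24*(36 + 1))) = 8 + 1/(5*(-2621 + 24*37)) = 8 + 1/(5*(-2621 + 888)) = 8 + (⅕)/(-1733) = 8 + (⅕)*(-1/1733) = 8 - 1/8665 = 69319/8665 ≈ 7.9999)
√(Y + Q*8) = √(69319/8665 - 427*8) = √(69319/8665 - 3416) = √(-29530321/8665) = I*√255880231465/8665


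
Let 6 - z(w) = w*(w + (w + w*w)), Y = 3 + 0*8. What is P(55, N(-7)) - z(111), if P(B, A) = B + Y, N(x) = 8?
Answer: 1392325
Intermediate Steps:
Y = 3 (Y = 3 + 0 = 3)
P(B, A) = 3 + B (P(B, A) = B + 3 = 3 + B)
z(w) = 6 - w*(w² + 2*w) (z(w) = 6 - w*(w + (w + w*w)) = 6 - w*(w + (w + w²)) = 6 - w*(w² + 2*w))
P(55, N(-7)) - z(111) = (3 + 55) - (6 - 1*111³ - 2*111²) = 58 - (6 - 1*1367631 - 2*12321) = 58 - (6 - 1367631 - 24642) = 58 - 1*(-1392267) = 58 + 1392267 = 1392325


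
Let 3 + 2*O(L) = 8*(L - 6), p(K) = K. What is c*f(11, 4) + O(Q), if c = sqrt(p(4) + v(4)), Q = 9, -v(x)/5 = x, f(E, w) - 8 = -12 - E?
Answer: 21/2 - 60*I ≈ 10.5 - 60.0*I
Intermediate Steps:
f(E, w) = -4 - E (f(E, w) = 8 + (-12 - E) = -4 - E)
v(x) = -5*x
c = 4*I (c = sqrt(4 - 5*4) = sqrt(4 - 20) = sqrt(-16) = 4*I ≈ 4.0*I)
O(L) = -51/2 + 4*L (O(L) = -3/2 + (8*(L - 6))/2 = -3/2 + (8*(-6 + L))/2 = -3/2 + (-48 + 8*L)/2 = -3/2 + (-24 + 4*L) = -51/2 + 4*L)
c*f(11, 4) + O(Q) = (4*I)*(-4 - 1*11) + (-51/2 + 4*9) = (4*I)*(-4 - 11) + (-51/2 + 36) = (4*I)*(-15) + 21/2 = -60*I + 21/2 = 21/2 - 60*I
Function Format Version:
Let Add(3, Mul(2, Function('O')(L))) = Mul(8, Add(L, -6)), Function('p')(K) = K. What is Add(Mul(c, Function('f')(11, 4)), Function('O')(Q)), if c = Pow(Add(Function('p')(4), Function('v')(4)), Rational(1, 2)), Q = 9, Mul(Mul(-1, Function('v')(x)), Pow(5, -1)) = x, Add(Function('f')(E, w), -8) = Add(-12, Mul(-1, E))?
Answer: Add(Rational(21, 2), Mul(-60, I)) ≈ Add(10.500, Mul(-60.000, I))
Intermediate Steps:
Function('f')(E, w) = Add(-4, Mul(-1, E)) (Function('f')(E, w) = Add(8, Add(-12, Mul(-1, E))) = Add(-4, Mul(-1, E)))
Function('v')(x) = Mul(-5, x)
c = Mul(4, I) (c = Pow(Add(4, Mul(-5, 4)), Rational(1, 2)) = Pow(Add(4, -20), Rational(1, 2)) = Pow(-16, Rational(1, 2)) = Mul(4, I) ≈ Mul(4.0000, I))
Function('O')(L) = Add(Rational(-51, 2), Mul(4, L)) (Function('O')(L) = Add(Rational(-3, 2), Mul(Rational(1, 2), Mul(8, Add(L, -6)))) = Add(Rational(-3, 2), Mul(Rational(1, 2), Mul(8, Add(-6, L)))) = Add(Rational(-3, 2), Mul(Rational(1, 2), Add(-48, Mul(8, L)))) = Add(Rational(-3, 2), Add(-24, Mul(4, L))) = Add(Rational(-51, 2), Mul(4, L)))
Add(Mul(c, Function('f')(11, 4)), Function('O')(Q)) = Add(Mul(Mul(4, I), Add(-4, Mul(-1, 11))), Add(Rational(-51, 2), Mul(4, 9))) = Add(Mul(Mul(4, I), Add(-4, -11)), Add(Rational(-51, 2), 36)) = Add(Mul(Mul(4, I), -15), Rational(21, 2)) = Add(Mul(-60, I), Rational(21, 2)) = Add(Rational(21, 2), Mul(-60, I))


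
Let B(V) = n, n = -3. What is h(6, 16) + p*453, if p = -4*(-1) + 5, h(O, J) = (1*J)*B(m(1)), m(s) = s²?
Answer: 4029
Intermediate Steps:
B(V) = -3
h(O, J) = -3*J (h(O, J) = (1*J)*(-3) = J*(-3) = -3*J)
p = 9 (p = 4 + 5 = 9)
h(6, 16) + p*453 = -3*16 + 9*453 = -48 + 4077 = 4029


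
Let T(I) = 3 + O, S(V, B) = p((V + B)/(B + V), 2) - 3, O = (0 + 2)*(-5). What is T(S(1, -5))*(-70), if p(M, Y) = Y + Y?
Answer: 490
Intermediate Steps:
O = -10 (O = 2*(-5) = -10)
p(M, Y) = 2*Y
S(V, B) = 1 (S(V, B) = 2*2 - 3 = 4 - 3 = 1)
T(I) = -7 (T(I) = 3 - 10 = -7)
T(S(1, -5))*(-70) = -7*(-70) = 490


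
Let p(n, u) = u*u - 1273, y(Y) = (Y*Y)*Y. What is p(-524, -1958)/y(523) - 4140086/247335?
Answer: -591314855005877/35382673397445 ≈ -16.712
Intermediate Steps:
y(Y) = Y³ (y(Y) = Y²*Y = Y³)
p(n, u) = -1273 + u² (p(n, u) = u² - 1273 = -1273 + u²)
p(-524, -1958)/y(523) - 4140086/247335 = (-1273 + (-1958)²)/(523³) - 4140086/247335 = (-1273 + 3833764)/143055667 - 4140086*1/247335 = 3832491*(1/143055667) - 4140086/247335 = 3832491/143055667 - 4140086/247335 = -591314855005877/35382673397445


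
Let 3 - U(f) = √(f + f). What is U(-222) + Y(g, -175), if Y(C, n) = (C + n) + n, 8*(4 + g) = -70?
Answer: -1439/4 - 2*I*√111 ≈ -359.75 - 21.071*I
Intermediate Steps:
U(f) = 3 - √2*√f (U(f) = 3 - √(f + f) = 3 - √(2*f) = 3 - √2*√f)
g = -51/4 (g = -4 + (⅛)*(-70) = -4 - 35/4 = -51/4 ≈ -12.750)
Y(C, n) = C + 2*n
U(-222) + Y(g, -175) = (3 - √2*√(-222)) + (-51/4 + 2*(-175)) = (3 - √2*I*√222) + (-51/4 - 350) = (3 - 2*I*√111) - 1451/4 = -1439/4 - 2*I*√111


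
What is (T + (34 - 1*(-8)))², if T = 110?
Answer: 23104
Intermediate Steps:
(T + (34 - 1*(-8)))² = (110 + (34 - 1*(-8)))² = (110 + (34 + 8))² = (110 + 42)² = 152² = 23104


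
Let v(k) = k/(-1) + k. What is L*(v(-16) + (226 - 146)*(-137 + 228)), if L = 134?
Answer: 975520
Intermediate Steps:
v(k) = 0 (v(k) = k*(-1) + k = -k + k = 0)
L*(v(-16) + (226 - 146)*(-137 + 228)) = 134*(0 + (226 - 146)*(-137 + 228)) = 134*(0 + 80*91) = 134*(0 + 7280) = 134*7280 = 975520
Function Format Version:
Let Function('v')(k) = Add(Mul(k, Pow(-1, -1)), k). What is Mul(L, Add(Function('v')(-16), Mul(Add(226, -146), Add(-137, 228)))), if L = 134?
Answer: 975520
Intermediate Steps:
Function('v')(k) = 0 (Function('v')(k) = Add(Mul(k, -1), k) = Add(Mul(-1, k), k) = 0)
Mul(L, Add(Function('v')(-16), Mul(Add(226, -146), Add(-137, 228)))) = Mul(134, Add(0, Mul(Add(226, -146), Add(-137, 228)))) = Mul(134, Add(0, Mul(80, 91))) = Mul(134, Add(0, 7280)) = Mul(134, 7280) = 975520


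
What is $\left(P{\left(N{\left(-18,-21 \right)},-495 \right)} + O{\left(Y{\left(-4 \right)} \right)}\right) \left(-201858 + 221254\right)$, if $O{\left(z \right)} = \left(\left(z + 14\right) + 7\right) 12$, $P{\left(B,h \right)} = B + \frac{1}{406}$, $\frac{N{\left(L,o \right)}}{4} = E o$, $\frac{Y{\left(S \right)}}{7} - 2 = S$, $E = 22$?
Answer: $- \frac{6945542734}{203} \approx -3.4215 \cdot 10^{7}$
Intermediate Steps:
$Y{\left(S \right)} = 14 + 7 S$
$N{\left(L,o \right)} = 88 o$ ($N{\left(L,o \right)} = 4 \cdot 22 o = 88 o$)
$P{\left(B,h \right)} = \frac{1}{406} + B$ ($P{\left(B,h \right)} = B + \frac{1}{406} = \frac{1}{406} + B$)
$O{\left(z \right)} = 252 + 12 z$ ($O{\left(z \right)} = \left(\left(14 + z\right) + 7\right) 12 = \left(21 + z\right) 12 = 252 + 12 z$)
$\left(P{\left(N{\left(-18,-21 \right)},-495 \right)} + O{\left(Y{\left(-4 \right)} \right)}\right) \left(-201858 + 221254\right) = \left(\left(\frac{1}{406} + 88 \left(-21\right)\right) + \left(252 + 12 \left(14 + 7 \left(-4\right)\right)\right)\right) \left(-201858 + 221254\right) = \left(\left(\frac{1}{406} - 1848\right) + \left(252 + 12 \left(14 - 28\right)\right)\right) 19396 = \left(- \frac{750287}{406} + \left(252 + 12 \left(-14\right)\right)\right) 19396 = \left(- \frac{750287}{406} + \left(252 - 168\right)\right) 19396 = \left(- \frac{750287}{406} + 84\right) 19396 = \left(- \frac{716183}{406}\right) 19396 = - \frac{6945542734}{203}$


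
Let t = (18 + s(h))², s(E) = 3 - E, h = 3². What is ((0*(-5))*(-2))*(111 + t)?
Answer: 0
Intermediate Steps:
h = 9
t = 144 (t = (18 + (3 - 1*9))² = (18 + (3 - 9))² = (18 - 6)² = 12² = 144)
((0*(-5))*(-2))*(111 + t) = ((0*(-5))*(-2))*(111 + 144) = (0*(-2))*255 = 0*255 = 0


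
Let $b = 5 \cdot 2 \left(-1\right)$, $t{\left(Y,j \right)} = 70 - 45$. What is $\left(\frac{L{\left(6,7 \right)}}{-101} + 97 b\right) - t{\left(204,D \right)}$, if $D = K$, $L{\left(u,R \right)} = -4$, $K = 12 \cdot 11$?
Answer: $- \frac{100491}{101} \approx -994.96$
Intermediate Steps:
$K = 132$
$D = 132$
$t{\left(Y,j \right)} = 25$ ($t{\left(Y,j \right)} = 70 - 45 = 25$)
$b = -10$ ($b = 10 \left(-1\right) = -10$)
$\left(\frac{L{\left(6,7 \right)}}{-101} + 97 b\right) - t{\left(204,D \right)} = \left(- \frac{4}{-101} + 97 \left(-10\right)\right) - 25 = \left(\left(-4\right) \left(- \frac{1}{101}\right) - 970\right) - 25 = \left(\frac{4}{101} - 970\right) - 25 = - \frac{97966}{101} - 25 = - \frac{100491}{101}$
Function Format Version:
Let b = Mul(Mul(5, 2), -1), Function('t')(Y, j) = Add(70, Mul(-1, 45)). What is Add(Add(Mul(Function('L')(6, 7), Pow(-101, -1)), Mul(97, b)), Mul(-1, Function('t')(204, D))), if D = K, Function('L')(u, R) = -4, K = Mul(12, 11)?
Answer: Rational(-100491, 101) ≈ -994.96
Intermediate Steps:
K = 132
D = 132
Function('t')(Y, j) = 25 (Function('t')(Y, j) = Add(70, -45) = 25)
b = -10 (b = Mul(10, -1) = -10)
Add(Add(Mul(Function('L')(6, 7), Pow(-101, -1)), Mul(97, b)), Mul(-1, Function('t')(204, D))) = Add(Add(Mul(-4, Pow(-101, -1)), Mul(97, -10)), Mul(-1, 25)) = Add(Add(Mul(-4, Rational(-1, 101)), -970), -25) = Add(Add(Rational(4, 101), -970), -25) = Add(Rational(-97966, 101), -25) = Rational(-100491, 101)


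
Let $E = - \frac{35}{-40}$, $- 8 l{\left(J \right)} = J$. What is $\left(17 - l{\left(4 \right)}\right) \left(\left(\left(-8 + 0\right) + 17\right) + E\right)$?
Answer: $\frac{2765}{16} \approx 172.81$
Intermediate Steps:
$l{\left(J \right)} = - \frac{J}{8}$
$E = \frac{7}{8}$ ($E = \left(-35\right) \left(- \frac{1}{40}\right) = \frac{7}{8} \approx 0.875$)
$\left(17 - l{\left(4 \right)}\right) \left(\left(\left(-8 + 0\right) + 17\right) + E\right) = \left(17 - \left(- \frac{1}{8}\right) 4\right) \left(\left(\left(-8 + 0\right) + 17\right) + \frac{7}{8}\right) = \left(17 - - \frac{1}{2}\right) \left(\left(-8 + 17\right) + \frac{7}{8}\right) = \left(17 + \frac{1}{2}\right) \left(9 + \frac{7}{8}\right) = \frac{35}{2} \cdot \frac{79}{8} = \frac{2765}{16}$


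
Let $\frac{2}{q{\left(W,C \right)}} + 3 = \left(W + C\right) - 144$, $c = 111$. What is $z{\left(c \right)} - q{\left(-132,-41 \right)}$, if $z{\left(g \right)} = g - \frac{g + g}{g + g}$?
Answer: $\frac{17601}{160} \approx 110.01$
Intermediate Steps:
$z{\left(g \right)} = -1 + g$ ($z{\left(g \right)} = g - \frac{2 g}{2 g} = g - 2 g \frac{1}{2 g} = g - 1 = -1 + g$)
$q{\left(W,C \right)} = \frac{2}{-147 + C + W}$ ($q{\left(W,C \right)} = \frac{2}{-3 - \left(144 - C - W\right)} = \frac{2}{-3 + \left(-144 + C + W\right)} = \frac{2}{-147 + C + W}$)
$z{\left(c \right)} - q{\left(-132,-41 \right)} = \left(-1 + 111\right) - \frac{2}{-147 - 41 - 132} = 110 - \frac{2}{-320} = 110 - 2 \left(- \frac{1}{320}\right) = 110 - - \frac{1}{160} = 110 + \frac{1}{160} = \frac{17601}{160}$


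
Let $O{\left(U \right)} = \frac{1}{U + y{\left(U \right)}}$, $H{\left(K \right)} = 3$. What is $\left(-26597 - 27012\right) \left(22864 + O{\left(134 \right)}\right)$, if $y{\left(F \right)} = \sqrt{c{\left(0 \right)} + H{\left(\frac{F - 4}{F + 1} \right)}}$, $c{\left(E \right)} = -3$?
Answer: $- \frac{164246021193}{134} \approx -1.2257 \cdot 10^{9}$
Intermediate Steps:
$y{\left(F \right)} = 0$ ($y{\left(F \right)} = \sqrt{-3 + 3} = \sqrt{0} = 0$)
$O{\left(U \right)} = \frac{1}{U}$ ($O{\left(U \right)} = \frac{1}{U + 0} = \frac{1}{U}$)
$\left(-26597 - 27012\right) \left(22864 + O{\left(134 \right)}\right) = \left(-26597 - 27012\right) \left(22864 + \frac{1}{134}\right) = - 53609 \left(22864 + \frac{1}{134}\right) = \left(-53609\right) \frac{3063777}{134} = - \frac{164246021193}{134}$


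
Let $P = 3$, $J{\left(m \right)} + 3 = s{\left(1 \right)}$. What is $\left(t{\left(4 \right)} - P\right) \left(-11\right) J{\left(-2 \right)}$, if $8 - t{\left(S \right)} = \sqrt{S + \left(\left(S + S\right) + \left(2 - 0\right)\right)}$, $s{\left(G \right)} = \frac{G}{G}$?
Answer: $110 - 22 \sqrt{14} \approx 27.684$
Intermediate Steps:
$s{\left(G \right)} = 1$
$J{\left(m \right)} = -2$ ($J{\left(m \right)} = -3 + 1 = -2$)
$t{\left(S \right)} = 8 - \sqrt{2 + 3 S}$ ($t{\left(S \right)} = 8 - \sqrt{S + \left(\left(S + S\right) + \left(2 - 0\right)\right)} = 8 - \sqrt{S + \left(2 S + \left(2 + 0\right)\right)} = 8 - \sqrt{S + \left(2 S + 2\right)} = 8 - \sqrt{S + \left(2 + 2 S\right)} = 8 - \sqrt{2 + 3 S}$)
$\left(t{\left(4 \right)} - P\right) \left(-11\right) J{\left(-2 \right)} = \left(\left(8 - \sqrt{2 + 3 \cdot 4}\right) - 3\right) \left(-11\right) \left(-2\right) = \left(\left(8 - \sqrt{2 + 12}\right) - 3\right) \left(-11\right) \left(-2\right) = \left(\left(8 - \sqrt{14}\right) - 3\right) \left(-11\right) \left(-2\right) = \left(5 - \sqrt{14}\right) \left(-11\right) \left(-2\right) = \left(-55 + 11 \sqrt{14}\right) \left(-2\right) = 110 - 22 \sqrt{14}$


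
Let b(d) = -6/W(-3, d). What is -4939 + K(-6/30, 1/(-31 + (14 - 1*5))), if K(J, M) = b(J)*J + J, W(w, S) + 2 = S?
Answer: -271686/55 ≈ -4939.7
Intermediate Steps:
W(w, S) = -2 + S
b(d) = -6/(-2 + d)
K(J, M) = J - 6*J/(-2 + J) (K(J, M) = (-6/(-2 + J))*J + J = -6*J/(-2 + J) + J = J - 6*J/(-2 + J))
-4939 + K(-6/30, 1/(-31 + (14 - 1*5))) = -4939 + (-6/30)*(-8 - 6/30)/(-2 - 6/30) = -4939 + (-6*1/30)*(-8 - 6*1/30)/(-2 - 6*1/30) = -4939 - (-8 - 1/5)/(5*(-2 - 1/5)) = -4939 - 1/5*(-41/5)/(-11/5) = -4939 - 1/5*(-5/11)*(-41/5) = -4939 - 41/55 = -271686/55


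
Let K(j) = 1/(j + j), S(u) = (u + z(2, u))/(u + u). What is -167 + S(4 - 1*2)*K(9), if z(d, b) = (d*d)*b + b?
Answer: -1001/6 ≈ -166.83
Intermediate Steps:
z(d, b) = b + b*d² (z(d, b) = d²*b + b = b*d² + b = b + b*d²)
S(u) = 3 (S(u) = (u + u*(1 + 2²))/(u + u) = (u + u*(1 + 4))/((2*u)) = (u + u*5)*(1/(2*u)) = (u + 5*u)*(1/(2*u)) = (6*u)*(1/(2*u)) = 3)
K(j) = 1/(2*j)
-167 + S(4 - 1*2)*K(9) = -167 + 3*((½)/9) = -167 + 3*((½)*(⅑)) = -167 + 3*(1/18) = -167 + ⅙ = -1001/6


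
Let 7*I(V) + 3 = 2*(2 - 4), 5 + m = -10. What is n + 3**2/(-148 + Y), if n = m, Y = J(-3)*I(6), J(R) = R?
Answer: -2184/145 ≈ -15.062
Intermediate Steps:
m = -15 (m = -5 - 10 = -15)
I(V) = -1 (I(V) = -3/7 + (2*(2 - 4))/7 = -3/7 + (2*(-2))/7 = -3/7 + (1/7)*(-4) = -3/7 - 4/7 = -1)
Y = 3 (Y = -3*(-1) = 3)
n = -15
n + 3**2/(-148 + Y) = -15 + 3**2/(-148 + 3) = -15 + 9/(-145) = -15 + 9*(-1/145) = -15 - 9/145 = -2184/145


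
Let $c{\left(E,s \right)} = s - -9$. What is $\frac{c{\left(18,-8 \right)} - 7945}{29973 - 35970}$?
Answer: $\frac{2648}{1999} \approx 1.3247$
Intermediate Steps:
$c{\left(E,s \right)} = 9 + s$ ($c{\left(E,s \right)} = s + 9 = 9 + s$)
$\frac{c{\left(18,-8 \right)} - 7945}{29973 - 35970} = \frac{\left(9 - 8\right) - 7945}{29973 - 35970} = \frac{1 - 7945}{-5997} = \left(-7944\right) \left(- \frac{1}{5997}\right) = \frac{2648}{1999}$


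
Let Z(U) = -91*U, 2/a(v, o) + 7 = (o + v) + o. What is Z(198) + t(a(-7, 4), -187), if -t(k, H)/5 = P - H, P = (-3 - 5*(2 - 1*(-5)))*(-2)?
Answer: -19333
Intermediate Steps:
a(v, o) = 2/(-7 + v + 2*o) (a(v, o) = 2/(-7 + ((o + v) + o)) = 2/(-7 + (v + 2*o)) = 2/(-7 + v + 2*o))
P = 76 (P = (-3 - 5*(2 + 5))*(-2) = (-3 - 5*7)*(-2) = (-3 - 35)*(-2) = -38*(-2) = 76)
t(k, H) = -380 + 5*H (t(k, H) = -5*(76 - H) = -380 + 5*H)
Z(198) + t(a(-7, 4), -187) = -91*198 + (-380 + 5*(-187)) = -18018 + (-380 - 935) = -18018 - 1315 = -19333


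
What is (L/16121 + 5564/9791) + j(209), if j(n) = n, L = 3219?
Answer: 33109923072/157840711 ≈ 209.77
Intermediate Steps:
(L/16121 + 5564/9791) + j(209) = (3219/16121 + 5564/9791) + 209 = 121214473/157840711 + 209 = 33109923072/157840711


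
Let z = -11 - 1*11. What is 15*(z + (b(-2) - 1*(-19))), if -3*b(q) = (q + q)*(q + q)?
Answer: -125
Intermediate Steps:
z = -22 (z = -11 - 11 = -22)
b(q) = -4*q**2/3 (b(q) = -(q + q)*(q + q)/3 = -2*q*2*q/3 = -4*q**2/3)
15*(z + (b(-2) - 1*(-19))) = 15*(-22 + (-4/3*(-2)**2 - 1*(-19))) = 15*(-22 + (-4/3*4 + 19)) = 15*(-22 + (-16/3 + 19)) = 15*(-22 + 41/3) = 15*(-25/3) = -125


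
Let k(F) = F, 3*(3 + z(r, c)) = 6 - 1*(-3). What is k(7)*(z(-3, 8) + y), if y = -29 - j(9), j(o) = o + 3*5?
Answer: -371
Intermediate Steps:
j(o) = 15 + o (j(o) = o + 15 = 15 + o)
z(r, c) = 0 (z(r, c) = -3 + (6 - 1*(-3))/3 = -3 + (6 + 3)/3 = -3 + (⅓)*9 = -3 + 3 = 0)
y = -53 (y = -29 - (15 + 9) = -29 - 1*24 = -29 - 24 = -53)
k(7)*(z(-3, 8) + y) = 7*(0 - 53) = 7*(-53) = -371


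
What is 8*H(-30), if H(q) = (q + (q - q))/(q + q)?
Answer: 4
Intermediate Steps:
H(q) = 1/2 (H(q) = (q + 0)/((2*q)) = q*(1/(2*q)) = 1/2)
8*H(-30) = 8*(1/2) = 4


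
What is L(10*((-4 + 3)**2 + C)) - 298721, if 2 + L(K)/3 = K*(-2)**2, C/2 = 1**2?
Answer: -298367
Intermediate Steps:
C = 2 (C = 2*1**2 = 2*1 = 2)
L(K) = -6 + 12*K (L(K) = -6 + 3*(K*(-2)**2) = -6 + 3*(K*4) = -6 + 3*(4*K) = -6 + 12*K)
L(10*((-4 + 3)**2 + C)) - 298721 = (-6 + 12*(10*((-4 + 3)**2 + 2))) - 298721 = (-6 + 12*(10*((-1)**2 + 2))) - 298721 = (-6 + 12*(10*(1 + 2))) - 298721 = (-6 + 12*(10*3)) - 298721 = (-6 + 12*30) - 298721 = (-6 + 360) - 298721 = 354 - 298721 = -298367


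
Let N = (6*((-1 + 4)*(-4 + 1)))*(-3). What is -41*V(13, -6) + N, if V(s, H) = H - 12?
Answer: 900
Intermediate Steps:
N = 162 (N = (6*(3*(-3)))*(-3) = (6*(-9))*(-3) = -54*(-3) = 162)
V(s, H) = -12 + H
-41*V(13, -6) + N = -41*(-12 - 6) + 162 = -41*(-18) + 162 = 738 + 162 = 900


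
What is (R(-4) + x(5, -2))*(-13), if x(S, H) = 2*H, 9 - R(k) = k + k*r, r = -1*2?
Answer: -13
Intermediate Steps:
r = -2
R(k) = 9 + k (R(k) = 9 - (k + k*(-2)) = 9 - (k - 2*k) = 9 - (-1)*k = 9 + k)
(R(-4) + x(5, -2))*(-13) = ((9 - 4) + 2*(-2))*(-13) = (5 - 4)*(-13) = 1*(-13) = -13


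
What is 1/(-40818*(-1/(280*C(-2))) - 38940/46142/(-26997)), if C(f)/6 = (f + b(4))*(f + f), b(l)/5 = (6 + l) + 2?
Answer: -13486730747840/1411989574587 ≈ -9.5516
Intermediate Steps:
b(l) = 40 + 5*l (b(l) = 5*((6 + l) + 2) = 5*(8 + l) = 40 + 5*l)
C(f) = 12*f*(60 + f) (C(f) = 6*((f + (40 + 5*4))*(f + f)) = 6*((f + (40 + 20))*(2*f)) = 6*((f + 60)*(2*f)) = 6*((60 + f)*(2*f)) = 6*(2*f*(60 + f)) = 12*f*(60 + f))
1/(-40818*(-1/(280*C(-2))) - 38940/46142/(-26997)) = 1/(-40818*1/(6720*(60 - 2)) - 38940/46142/(-26997)) = 1/(-40818/(((12*(-2)*58)*(-28))*10) - 38940*1/46142*(-1/26997)) = 1/(-40818/(-1392*(-28)*10) - 19470/23071*(-1/26997)) = 1/(-40818/(38976*10) + 6490/207615929) = 1/(-40818/389760 + 6490/207615929) = 1/(-40818*1/389760 + 6490/207615929) = 1/(-6803/64960 + 6490/207615929) = 1/(-1411989574587/13486730747840) = -13486730747840/1411989574587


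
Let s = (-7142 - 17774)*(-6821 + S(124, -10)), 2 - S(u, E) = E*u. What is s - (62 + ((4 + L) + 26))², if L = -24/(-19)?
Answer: 50178157420/361 ≈ 1.3900e+8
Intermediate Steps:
S(u, E) = 2 - E*u
L = 24/19 (L = -24*(-1/19) = 24/19 ≈ 1.2632)
s = 139006364 (s = (-7142 - 17774)*(-6821 + (2 - 1*(-10)*124)) = -24916*(-6821 + (2 + 1240)) = -24916*(-6821 + 1242) = -24916*(-5579) = 139006364)
s - (62 + ((4 + L) + 26))² = 139006364 - (62 + ((4 + 24/19) + 26))² = 139006364 - (62 + (100/19 + 26))² = 139006364 - (62 + 594/19)² = 139006364 - (1772/19)² = 139006364 - 1*3139984/361 = 139006364 - 3139984/361 = 50178157420/361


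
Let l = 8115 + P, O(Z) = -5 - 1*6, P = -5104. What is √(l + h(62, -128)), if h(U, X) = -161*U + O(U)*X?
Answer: I*√5563 ≈ 74.586*I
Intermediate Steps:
O(Z) = -11 (O(Z) = -5 - 6 = -11)
l = 3011 (l = 8115 - 5104 = 3011)
h(U, X) = -161*U - 11*X
√(l + h(62, -128)) = √(3011 + (-161*62 - 11*(-128))) = √(3011 + (-9982 + 1408)) = √(3011 - 8574) = √(-5563) = I*√5563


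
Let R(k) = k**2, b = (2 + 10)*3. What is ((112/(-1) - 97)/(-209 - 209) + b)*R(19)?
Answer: 26353/2 ≈ 13177.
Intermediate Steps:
b = 36 (b = 12*3 = 36)
((112/(-1) - 97)/(-209 - 209) + b)*R(19) = ((112/(-1) - 97)/(-209 - 209) + 36)*19**2 = ((112*(-1) - 97)/(-418) + 36)*361 = ((-112 - 97)*(-1/418) + 36)*361 = (-209*(-1/418) + 36)*361 = (1/2 + 36)*361 = (73/2)*361 = 26353/2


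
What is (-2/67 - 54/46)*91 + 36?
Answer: -113329/1541 ≈ -73.542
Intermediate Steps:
(-2/67 - 54/46)*91 + 36 = (-2*1/67 - 54*1/46)*91 + 36 = (-2/67 - 27/23)*91 + 36 = -1855/1541*91 + 36 = -168805/1541 + 36 = -113329/1541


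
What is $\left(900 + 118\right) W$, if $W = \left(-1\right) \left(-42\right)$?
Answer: $42756$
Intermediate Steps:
$W = 42$
$\left(900 + 118\right) W = \left(900 + 118\right) 42 = 1018 \cdot 42 = 42756$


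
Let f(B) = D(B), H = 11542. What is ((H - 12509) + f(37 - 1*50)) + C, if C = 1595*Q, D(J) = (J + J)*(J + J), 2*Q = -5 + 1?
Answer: -3481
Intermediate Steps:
Q = -2 (Q = (-5 + 1)/2 = (1/2)*(-4) = -2)
D(J) = 4*J**2 (D(J) = (2*J)*(2*J) = 4*J**2)
f(B) = 4*B**2
C = -3190 (C = 1595*(-2) = -3190)
((H - 12509) + f(37 - 1*50)) + C = ((11542 - 12509) + 4*(37 - 1*50)**2) - 3190 = (-967 + 4*(37 - 50)**2) - 3190 = (-967 + 4*(-13)**2) - 3190 = (-967 + 4*169) - 3190 = (-967 + 676) - 3190 = -291 - 3190 = -3481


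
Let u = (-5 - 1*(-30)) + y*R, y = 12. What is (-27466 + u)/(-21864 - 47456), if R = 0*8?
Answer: 27441/69320 ≈ 0.39586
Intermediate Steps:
R = 0
u = 25 (u = (-5 - 1*(-30)) + 12*0 = (-5 + 30) + 0 = 25 + 0 = 25)
(-27466 + u)/(-21864 - 47456) = (-27466 + 25)/(-21864 - 47456) = -27441/(-69320) = -27441*(-1/69320) = 27441/69320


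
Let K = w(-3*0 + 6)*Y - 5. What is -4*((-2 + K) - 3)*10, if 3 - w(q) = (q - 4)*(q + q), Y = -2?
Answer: -1280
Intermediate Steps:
w(q) = 3 - 2*q*(-4 + q) (w(q) = 3 - (q - 4)*(q + q) = 3 - (-4 + q)*2*q = 3 - 2*q*(-4 + q))
K = 37 (K = (3 - 2*(-3*0 + 6)² + 8*(-3*0 + 6))*(-2) - 5 = (3 - 2*(0 + 6)² + 8*(0 + 6))*(-2) - 5 = (3 - 2*6² + 8*6)*(-2) - 5 = (3 - 2*36 + 48)*(-2) - 5 = (3 - 72 + 48)*(-2) - 5 = -21*(-2) - 5 = 42 - 5 = 37)
-4*((-2 + K) - 3)*10 = -4*((-2 + 37) - 3)*10 = -4*(35 - 3)*10 = -4*32*10 = -128*10 = -1280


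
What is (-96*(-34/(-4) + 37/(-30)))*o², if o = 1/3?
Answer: -3488/45 ≈ -77.511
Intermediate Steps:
o = ⅓ ≈ 0.33333
(-96*(-34/(-4) + 37/(-30)))*o² = (-96*(-34/(-4) + 37/(-30)))*(⅓)² = -96*(-34*(-¼) + 37*(-1/30))*(⅑) = -96*(17/2 - 37/30)*(⅑) = -96*109/15*(⅑) = -3488/5*⅑ = -3488/45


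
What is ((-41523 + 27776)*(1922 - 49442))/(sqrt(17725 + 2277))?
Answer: 326628720*sqrt(20002)/10001 ≈ 4.6190e+6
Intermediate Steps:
((-41523 + 27776)*(1922 - 49442))/(sqrt(17725 + 2277)) = (-13747*(-47520))/(sqrt(20002)) = 653257440*(sqrt(20002)/20002) = 326628720*sqrt(20002)/10001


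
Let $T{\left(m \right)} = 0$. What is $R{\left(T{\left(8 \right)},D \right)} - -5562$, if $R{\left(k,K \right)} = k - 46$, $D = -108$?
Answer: $5516$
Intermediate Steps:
$R{\left(k,K \right)} = -46 + k$
$R{\left(T{\left(8 \right)},D \right)} - -5562 = \left(-46 + 0\right) - -5562 = -46 + 5562 = 5516$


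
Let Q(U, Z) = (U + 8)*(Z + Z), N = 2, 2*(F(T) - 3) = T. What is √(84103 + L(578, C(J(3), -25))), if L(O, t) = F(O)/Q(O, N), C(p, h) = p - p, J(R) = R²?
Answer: √28880676566/586 ≈ 290.01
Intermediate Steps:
F(T) = 3 + T/2
C(p, h) = 0
Q(U, Z) = 2*Z*(8 + U) (Q(U, Z) = (8 + U)*(2*Z) = 2*Z*(8 + U))
L(O, t) = (3 + O/2)/(32 + 4*O) (L(O, t) = (3 + O/2)/((2*2*(8 + O))) = (3 + O/2)/(32 + 4*O))
√(84103 + L(578, C(J(3), -25))) = √(84103 + (6 + 578)/(8*(8 + 578))) = √(84103 + (⅛)*584/586) = √(84103 + (⅛)*(1/586)*584) = √(84103 + 73/586) = √(49284431/586) = √28880676566/586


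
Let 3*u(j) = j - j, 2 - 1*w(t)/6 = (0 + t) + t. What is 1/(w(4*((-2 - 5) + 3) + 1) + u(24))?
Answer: 1/192 ≈ 0.0052083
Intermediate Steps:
w(t) = 12 - 12*t (w(t) = 12 - 6*((0 + t) + t) = 12 - 6*(t + t) = 12 - 12*t)
u(j) = 0 (u(j) = (j - j)/3 = (⅓)*0 = 0)
1/(w(4*((-2 - 5) + 3) + 1) + u(24)) = 1/((12 - 12*(4*((-2 - 5) + 3) + 1)) + 0) = 1/((12 - 12*(4*(-7 + 3) + 1)) + 0) = 1/((12 - 12*(4*(-4) + 1)) + 0) = 1/((12 - 12*(-16 + 1)) + 0) = 1/((12 - 12*(-15)) + 0) = 1/((12 + 180) + 0) = 1/(192 + 0) = 1/192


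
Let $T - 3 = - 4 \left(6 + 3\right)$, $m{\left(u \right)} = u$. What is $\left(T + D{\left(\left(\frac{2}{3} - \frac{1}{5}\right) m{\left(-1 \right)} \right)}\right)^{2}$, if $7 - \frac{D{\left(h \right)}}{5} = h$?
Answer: $\frac{169}{9} \approx 18.778$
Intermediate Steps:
$D{\left(h \right)} = 35 - 5 h$
$T = -33$ ($T = 3 - 4 \left(6 + 3\right) = 3 - 36 = -33$)
$\left(T + D{\left(\left(\frac{2}{3} - \frac{1}{5}\right) m{\left(-1 \right)} \right)}\right)^{2} = \left(-33 + \left(35 - 5 \left(\frac{2}{3} - \frac{1}{5}\right) \left(-1\right)\right)\right)^{2} = \left(-33 + \left(35 - 5 \cdot \frac{7}{15} \left(-1\right)\right)\right)^{2} = \left(-33 + \left(35 - - \frac{7}{3}\right)\right)^{2} = \left(-33 + \left(35 + \frac{7}{3}\right)\right)^{2} = \left(-33 + \frac{112}{3}\right)^{2} = \left(\frac{13}{3}\right)^{2} = \frac{169}{9}$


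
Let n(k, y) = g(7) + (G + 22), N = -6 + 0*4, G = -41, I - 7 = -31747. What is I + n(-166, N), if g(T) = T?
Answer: -31752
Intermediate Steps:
I = -31740 (I = 7 - 31747 = -31740)
N = -6 (N = -6 + 0 = -6)
n(k, y) = -12 (n(k, y) = 7 + (-41 + 22) = 7 - 19 = -12)
I + n(-166, N) = -31740 - 12 = -31752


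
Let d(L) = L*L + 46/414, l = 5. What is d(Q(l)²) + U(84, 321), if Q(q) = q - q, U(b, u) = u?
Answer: 2890/9 ≈ 321.11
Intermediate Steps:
Q(q) = 0
d(L) = ⅑ + L² (d(L) = L² + 46*(1/414) = L² + ⅑ = ⅑ + L²)
d(Q(l)²) + U(84, 321) = (⅑ + (0²)²) + 321 = (⅑ + 0²) + 321 = (⅑ + 0) + 321 = ⅑ + 321 = 2890/9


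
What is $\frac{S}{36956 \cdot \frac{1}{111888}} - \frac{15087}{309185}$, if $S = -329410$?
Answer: $- \frac{2848910041524993}{2856560215} \approx -9.9732 \cdot 10^{5}$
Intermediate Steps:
$\frac{S}{36956 \cdot \frac{1}{111888}} - \frac{15087}{309185} = - \frac{329410}{36956 \cdot \frac{1}{111888}} - \frac{15087}{309185} = - \frac{329410}{\frac{9239}{27972}} - \frac{15087}{309185} = \left(-329410\right) \frac{27972}{9239} - \frac{15087}{309185} = - \frac{9214256520}{9239} - \frac{15087}{309185} = - \frac{2848910041524993}{2856560215}$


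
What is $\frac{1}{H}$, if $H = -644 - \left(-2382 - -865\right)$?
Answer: $\frac{1}{873} \approx 0.0011455$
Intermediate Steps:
$H = 873$ ($H = -644 - \left(-2382 + 865\right) = -644 - -1517 = -644 + 1517 = 873$)
$\frac{1}{H} = \frac{1}{873}$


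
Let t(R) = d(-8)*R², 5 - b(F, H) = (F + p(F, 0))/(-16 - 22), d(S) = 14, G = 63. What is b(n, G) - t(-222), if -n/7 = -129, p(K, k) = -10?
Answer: -1379895/2 ≈ -6.8995e+5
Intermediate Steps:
n = 903 (n = -7*(-129) = 903)
b(F, H) = 90/19 + F/38 (b(F, H) = 5 - (F - 10)/(-16 - 22) = 5 - (-10 + F)/(-38) = 5 - (-10 + F)*(-1)/38 = 5 - (5/19 - F/38) = 5 + (-5/19 + F/38) = 90/19 + F/38)
t(R) = 14*R²
b(n, G) - t(-222) = (90/19 + (1/38)*903) - 14*(-222)² = (90/19 + 903/38) - 14*49284 = 57/2 - 1*689976 = 57/2 - 689976 = -1379895/2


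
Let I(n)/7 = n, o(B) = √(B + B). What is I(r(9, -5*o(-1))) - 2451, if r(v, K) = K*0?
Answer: -2451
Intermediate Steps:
o(B) = √2*√B (o(B) = √(2*B) = √2*√B)
r(v, K) = 0
I(n) = 7*n
I(r(9, -5*o(-1))) - 2451 = 7*0 - 2451 = 0 - 2451 = -2451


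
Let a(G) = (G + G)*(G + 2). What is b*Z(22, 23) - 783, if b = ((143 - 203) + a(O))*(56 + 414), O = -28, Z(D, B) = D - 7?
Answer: 9841017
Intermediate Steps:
Z(D, B) = -7 + D
a(G) = 2*G*(2 + G) (a(G) = (2*G)*(2 + G) = 2*G*(2 + G))
b = 656120 (b = ((143 - 203) + 2*(-28)*(2 - 28))*(56 + 414) = (-60 + 2*(-28)*(-26))*470 = (-60 + 1456)*470 = 1396*470 = 656120)
b*Z(22, 23) - 783 = 656120*(-7 + 22) - 783 = 656120*15 - 783 = 9841800 - 783 = 9841017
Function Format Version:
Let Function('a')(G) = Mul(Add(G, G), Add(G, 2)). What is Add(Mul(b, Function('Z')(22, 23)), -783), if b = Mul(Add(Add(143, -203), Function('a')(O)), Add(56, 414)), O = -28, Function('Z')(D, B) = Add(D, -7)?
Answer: 9841017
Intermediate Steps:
Function('Z')(D, B) = Add(-7, D)
Function('a')(G) = Mul(2, G, Add(2, G)) (Function('a')(G) = Mul(Mul(2, G), Add(2, G)) = Mul(2, G, Add(2, G)))
b = 656120 (b = Mul(Add(Add(143, -203), Mul(2, -28, Add(2, -28))), Add(56, 414)) = Mul(Add(-60, Mul(2, -28, -26)), 470) = Mul(Add(-60, 1456), 470) = Mul(1396, 470) = 656120)
Add(Mul(b, Function('Z')(22, 23)), -783) = Add(Mul(656120, Add(-7, 22)), -783) = Add(Mul(656120, 15), -783) = Add(9841800, -783) = 9841017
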